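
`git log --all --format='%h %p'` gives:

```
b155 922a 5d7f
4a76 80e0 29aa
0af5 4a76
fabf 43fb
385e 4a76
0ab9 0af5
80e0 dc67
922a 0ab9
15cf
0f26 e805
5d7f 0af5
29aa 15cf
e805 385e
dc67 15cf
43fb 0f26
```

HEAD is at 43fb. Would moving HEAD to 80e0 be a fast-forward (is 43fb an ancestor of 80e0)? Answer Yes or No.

No

A fast-forward from 43fb to 80e0 is possible iff 43fb is an ancestor of 80e0.
Ancestors of 80e0: {15cf, 80e0, dc67}.
43fb is not among them, so fast-forward is not possible.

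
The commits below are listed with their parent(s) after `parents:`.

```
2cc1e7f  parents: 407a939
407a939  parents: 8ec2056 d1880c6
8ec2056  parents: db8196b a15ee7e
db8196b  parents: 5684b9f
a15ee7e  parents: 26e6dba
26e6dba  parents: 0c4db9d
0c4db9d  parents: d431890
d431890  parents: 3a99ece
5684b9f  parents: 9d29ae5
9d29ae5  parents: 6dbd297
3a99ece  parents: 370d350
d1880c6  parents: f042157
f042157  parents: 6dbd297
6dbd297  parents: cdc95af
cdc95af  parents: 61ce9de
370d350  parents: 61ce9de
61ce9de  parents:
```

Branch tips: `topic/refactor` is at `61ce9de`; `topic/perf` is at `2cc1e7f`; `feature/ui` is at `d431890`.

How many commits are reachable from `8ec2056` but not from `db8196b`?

7

Reachable from 8ec2056: {0c4db9d, 26e6dba, 370d350, 3a99ece, 5684b9f, 61ce9de, 6dbd297, 8ec2056, 9d29ae5, a15ee7e, cdc95af, d431890, db8196b}.
Reachable from db8196b: {5684b9f, 61ce9de, 6dbd297, 9d29ae5, cdc95af, db8196b}.
In 8ec2056's history but not db8196b's: {0c4db9d, 26e6dba, 370d350, 3a99ece, 8ec2056, a15ee7e, d431890} — 7 commits.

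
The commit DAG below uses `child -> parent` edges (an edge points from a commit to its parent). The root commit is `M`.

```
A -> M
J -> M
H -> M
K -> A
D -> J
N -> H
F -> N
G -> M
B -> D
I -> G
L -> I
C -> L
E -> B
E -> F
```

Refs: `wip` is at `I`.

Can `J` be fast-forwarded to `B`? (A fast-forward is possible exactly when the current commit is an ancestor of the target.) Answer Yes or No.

A fast-forward from J to B is possible iff J is an ancestor of B.
Ancestors of B: {B, D, J, M}.
J is among them, so fast-forward is possible.

Yes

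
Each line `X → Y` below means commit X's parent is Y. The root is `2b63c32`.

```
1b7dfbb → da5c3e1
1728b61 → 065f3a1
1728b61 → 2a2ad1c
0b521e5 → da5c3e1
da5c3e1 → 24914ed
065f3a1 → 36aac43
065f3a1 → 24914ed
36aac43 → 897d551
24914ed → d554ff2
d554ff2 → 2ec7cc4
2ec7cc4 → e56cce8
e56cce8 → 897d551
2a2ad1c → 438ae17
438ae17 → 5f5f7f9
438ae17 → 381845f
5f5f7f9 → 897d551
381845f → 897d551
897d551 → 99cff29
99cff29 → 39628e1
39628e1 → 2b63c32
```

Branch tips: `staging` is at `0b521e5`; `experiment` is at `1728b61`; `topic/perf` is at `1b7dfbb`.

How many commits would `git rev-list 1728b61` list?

Walking parent pointers from 1728b61: reachable set = {065f3a1, 1728b61, 24914ed, 2a2ad1c, 2b63c32, 2ec7cc4, 36aac43, 381845f, 39628e1, 438ae17, 5f5f7f9, 897d551, 99cff29, d554ff2, e56cce8}.
That is 15 commits.

15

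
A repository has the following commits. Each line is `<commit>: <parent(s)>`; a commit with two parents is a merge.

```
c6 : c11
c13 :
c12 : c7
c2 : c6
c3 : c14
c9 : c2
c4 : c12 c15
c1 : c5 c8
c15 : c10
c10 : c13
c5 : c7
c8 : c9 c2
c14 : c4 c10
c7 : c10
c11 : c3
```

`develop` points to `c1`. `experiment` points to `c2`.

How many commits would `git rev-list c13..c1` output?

Reachable from c1: {c1, c10, c11, c12, c13, c14, c15, c2, c3, c4, c5, c6, c7, c8, c9}.
Reachable from c13: {c13}.
In c1's history but not c13's: {c1, c10, c11, c12, c14, c15, c2, c3, c4, c5, c6, c7, c8, c9} — 14 commits.

14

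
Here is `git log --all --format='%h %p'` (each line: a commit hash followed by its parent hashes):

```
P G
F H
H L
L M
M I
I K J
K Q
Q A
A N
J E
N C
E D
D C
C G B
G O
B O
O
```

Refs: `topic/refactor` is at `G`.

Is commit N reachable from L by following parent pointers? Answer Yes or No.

Yes

Ancestors of L (commits reachable by following parents): {A, B, C, D, E, G, I, J, K, L, M, N, O, Q}.
N is in that set, so it is an ancestor of L.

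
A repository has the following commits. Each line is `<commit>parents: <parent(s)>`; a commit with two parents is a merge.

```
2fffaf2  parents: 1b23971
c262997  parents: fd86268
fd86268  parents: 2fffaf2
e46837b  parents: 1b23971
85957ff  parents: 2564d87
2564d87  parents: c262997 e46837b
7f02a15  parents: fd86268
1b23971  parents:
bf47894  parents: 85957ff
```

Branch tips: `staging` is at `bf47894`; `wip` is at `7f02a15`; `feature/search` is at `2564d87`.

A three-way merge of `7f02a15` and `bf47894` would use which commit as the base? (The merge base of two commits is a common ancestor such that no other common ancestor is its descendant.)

fd86268

Ancestors of 7f02a15: {1b23971, 2fffaf2, 7f02a15, fd86268}.
Ancestors of bf47894: {1b23971, 2564d87, 2fffaf2, 85957ff, bf47894, c262997, e46837b, fd86268}.
Common ancestors: {1b23971, 2fffaf2, fd86268}.
Among these, fd86268 is not an ancestor of any other common ancestor — it is the merge base.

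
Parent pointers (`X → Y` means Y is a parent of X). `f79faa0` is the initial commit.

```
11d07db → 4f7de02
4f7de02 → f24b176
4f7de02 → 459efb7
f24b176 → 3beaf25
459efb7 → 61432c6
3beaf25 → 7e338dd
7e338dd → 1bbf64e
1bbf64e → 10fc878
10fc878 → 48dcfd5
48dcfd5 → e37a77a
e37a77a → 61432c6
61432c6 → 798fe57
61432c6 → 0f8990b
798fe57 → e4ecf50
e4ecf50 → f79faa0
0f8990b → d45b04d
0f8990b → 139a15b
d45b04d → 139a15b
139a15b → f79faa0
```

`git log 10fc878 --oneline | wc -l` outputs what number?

10

Walking parent pointers from 10fc878: reachable set = {0f8990b, 10fc878, 139a15b, 48dcfd5, 61432c6, 798fe57, d45b04d, e37a77a, e4ecf50, f79faa0}.
That is 10 commits.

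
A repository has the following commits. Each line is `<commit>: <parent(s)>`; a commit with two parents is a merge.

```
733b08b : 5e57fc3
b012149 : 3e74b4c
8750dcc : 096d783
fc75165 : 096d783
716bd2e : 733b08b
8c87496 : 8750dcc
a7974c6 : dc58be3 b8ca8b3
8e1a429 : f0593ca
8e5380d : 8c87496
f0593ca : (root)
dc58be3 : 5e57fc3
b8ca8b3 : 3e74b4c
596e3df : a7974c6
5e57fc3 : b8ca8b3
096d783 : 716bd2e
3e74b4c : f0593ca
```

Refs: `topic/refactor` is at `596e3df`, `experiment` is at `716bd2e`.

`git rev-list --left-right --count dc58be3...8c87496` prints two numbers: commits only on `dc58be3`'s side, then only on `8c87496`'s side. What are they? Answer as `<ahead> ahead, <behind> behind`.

Reachable from dc58be3: {3e74b4c, 5e57fc3, b8ca8b3, dc58be3, f0593ca}.
Reachable from 8c87496: {096d783, 3e74b4c, 5e57fc3, 716bd2e, 733b08b, 8750dcc, 8c87496, b8ca8b3, f0593ca}.
Only in dc58be3's history (ahead): {dc58be3} — 1.
Only in 8c87496's history (behind): {096d783, 716bd2e, 733b08b, 8750dcc, 8c87496} — 5.

1 ahead, 5 behind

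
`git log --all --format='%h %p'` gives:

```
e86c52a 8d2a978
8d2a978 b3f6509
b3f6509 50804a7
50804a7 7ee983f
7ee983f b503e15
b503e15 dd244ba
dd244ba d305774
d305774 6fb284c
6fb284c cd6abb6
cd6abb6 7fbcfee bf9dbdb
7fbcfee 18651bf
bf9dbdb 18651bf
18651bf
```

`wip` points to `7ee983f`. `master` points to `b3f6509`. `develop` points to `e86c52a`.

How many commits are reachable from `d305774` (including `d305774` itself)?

6

Walking parent pointers from d305774: reachable set = {18651bf, 6fb284c, 7fbcfee, bf9dbdb, cd6abb6, d305774}.
That is 6 commits.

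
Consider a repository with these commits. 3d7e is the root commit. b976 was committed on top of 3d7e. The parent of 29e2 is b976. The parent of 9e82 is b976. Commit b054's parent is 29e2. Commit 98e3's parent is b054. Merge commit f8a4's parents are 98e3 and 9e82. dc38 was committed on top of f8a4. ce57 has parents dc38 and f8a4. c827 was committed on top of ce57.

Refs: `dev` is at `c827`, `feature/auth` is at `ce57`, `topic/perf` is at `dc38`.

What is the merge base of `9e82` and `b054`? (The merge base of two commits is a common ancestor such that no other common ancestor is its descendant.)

b976

Ancestors of 9e82: {3d7e, 9e82, b976}.
Ancestors of b054: {29e2, 3d7e, b054, b976}.
Common ancestors: {3d7e, b976}.
Among these, b976 is not an ancestor of any other common ancestor — it is the merge base.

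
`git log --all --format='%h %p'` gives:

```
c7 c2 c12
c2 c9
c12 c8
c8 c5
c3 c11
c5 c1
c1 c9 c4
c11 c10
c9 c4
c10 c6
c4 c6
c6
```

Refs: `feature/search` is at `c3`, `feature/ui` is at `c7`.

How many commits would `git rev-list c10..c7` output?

8

Reachable from c7: {c1, c12, c2, c4, c5, c6, c7, c8, c9}.
Reachable from c10: {c10, c6}.
In c7's history but not c10's: {c1, c12, c2, c4, c5, c7, c8, c9} — 8 commits.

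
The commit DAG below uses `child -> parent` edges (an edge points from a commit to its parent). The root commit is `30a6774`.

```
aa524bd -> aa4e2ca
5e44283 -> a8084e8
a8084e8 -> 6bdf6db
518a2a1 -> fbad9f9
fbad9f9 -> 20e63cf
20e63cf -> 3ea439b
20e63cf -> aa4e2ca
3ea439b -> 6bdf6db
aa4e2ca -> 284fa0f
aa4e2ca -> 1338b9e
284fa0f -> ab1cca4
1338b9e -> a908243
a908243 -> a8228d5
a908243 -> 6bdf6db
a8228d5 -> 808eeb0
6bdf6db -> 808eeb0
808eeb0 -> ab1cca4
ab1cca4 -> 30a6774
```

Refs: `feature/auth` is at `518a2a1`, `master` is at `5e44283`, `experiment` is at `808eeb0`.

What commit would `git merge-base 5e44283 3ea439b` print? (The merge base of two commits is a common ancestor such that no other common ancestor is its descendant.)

6bdf6db

Ancestors of 5e44283: {30a6774, 5e44283, 6bdf6db, 808eeb0, a8084e8, ab1cca4}.
Ancestors of 3ea439b: {30a6774, 3ea439b, 6bdf6db, 808eeb0, ab1cca4}.
Common ancestors: {30a6774, 6bdf6db, 808eeb0, ab1cca4}.
Among these, 6bdf6db is not an ancestor of any other common ancestor — it is the merge base.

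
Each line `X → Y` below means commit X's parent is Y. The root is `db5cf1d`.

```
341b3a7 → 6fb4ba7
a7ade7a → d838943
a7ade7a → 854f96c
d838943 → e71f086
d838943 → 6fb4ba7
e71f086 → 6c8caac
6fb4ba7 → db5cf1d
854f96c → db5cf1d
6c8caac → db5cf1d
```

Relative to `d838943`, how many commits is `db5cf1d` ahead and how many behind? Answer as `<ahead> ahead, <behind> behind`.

Reachable from db5cf1d: {db5cf1d}.
Reachable from d838943: {6c8caac, 6fb4ba7, d838943, db5cf1d, e71f086}.
Only in db5cf1d's history (ahead): {} — 0.
Only in d838943's history (behind): {6c8caac, 6fb4ba7, d838943, e71f086} — 4.

0 ahead, 4 behind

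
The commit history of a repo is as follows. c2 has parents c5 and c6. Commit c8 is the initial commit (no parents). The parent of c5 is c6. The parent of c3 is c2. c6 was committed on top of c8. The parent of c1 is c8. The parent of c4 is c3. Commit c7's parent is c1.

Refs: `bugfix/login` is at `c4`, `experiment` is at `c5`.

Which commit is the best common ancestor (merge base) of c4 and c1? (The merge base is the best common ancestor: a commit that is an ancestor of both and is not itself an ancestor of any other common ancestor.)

c8

Ancestors of c4: {c2, c3, c4, c5, c6, c8}.
Ancestors of c1: {c1, c8}.
Common ancestors: {c8}.
The only common ancestor is c8, so it is the merge base.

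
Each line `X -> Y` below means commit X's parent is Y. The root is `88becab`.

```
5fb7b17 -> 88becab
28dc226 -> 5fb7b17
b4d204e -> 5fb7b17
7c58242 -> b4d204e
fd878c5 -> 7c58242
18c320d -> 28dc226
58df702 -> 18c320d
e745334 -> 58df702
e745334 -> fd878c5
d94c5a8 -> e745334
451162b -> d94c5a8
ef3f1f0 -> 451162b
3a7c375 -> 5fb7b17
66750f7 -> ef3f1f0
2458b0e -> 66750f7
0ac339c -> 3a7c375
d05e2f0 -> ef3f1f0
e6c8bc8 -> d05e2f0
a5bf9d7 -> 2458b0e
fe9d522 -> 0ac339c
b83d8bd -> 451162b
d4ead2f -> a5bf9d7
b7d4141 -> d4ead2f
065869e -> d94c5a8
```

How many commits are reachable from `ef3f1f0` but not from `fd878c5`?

Reachable from ef3f1f0: {18c320d, 28dc226, 451162b, 58df702, 5fb7b17, 7c58242, 88becab, b4d204e, d94c5a8, e745334, ef3f1f0, fd878c5}.
Reachable from fd878c5: {5fb7b17, 7c58242, 88becab, b4d204e, fd878c5}.
In ef3f1f0's history but not fd878c5's: {18c320d, 28dc226, 451162b, 58df702, d94c5a8, e745334, ef3f1f0} — 7 commits.

7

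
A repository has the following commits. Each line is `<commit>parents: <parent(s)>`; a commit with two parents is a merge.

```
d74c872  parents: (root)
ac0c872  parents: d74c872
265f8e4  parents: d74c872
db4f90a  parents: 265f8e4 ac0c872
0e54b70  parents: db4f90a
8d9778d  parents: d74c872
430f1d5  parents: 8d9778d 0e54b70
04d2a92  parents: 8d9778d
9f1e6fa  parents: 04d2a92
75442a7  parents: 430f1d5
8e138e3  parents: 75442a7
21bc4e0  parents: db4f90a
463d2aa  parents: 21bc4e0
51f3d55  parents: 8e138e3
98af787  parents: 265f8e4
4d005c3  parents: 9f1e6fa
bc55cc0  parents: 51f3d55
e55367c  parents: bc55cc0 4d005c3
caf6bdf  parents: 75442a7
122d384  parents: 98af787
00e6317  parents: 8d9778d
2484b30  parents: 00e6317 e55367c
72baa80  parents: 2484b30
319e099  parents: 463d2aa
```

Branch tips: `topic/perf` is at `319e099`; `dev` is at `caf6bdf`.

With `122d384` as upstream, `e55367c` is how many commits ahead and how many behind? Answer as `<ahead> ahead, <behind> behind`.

Reachable from e55367c: {04d2a92, 0e54b70, 265f8e4, 430f1d5, 4d005c3, 51f3d55, 75442a7, 8d9778d, 8e138e3, 9f1e6fa, ac0c872, bc55cc0, d74c872, db4f90a, e55367c}.
Reachable from 122d384: {122d384, 265f8e4, 98af787, d74c872}.
Only in e55367c's history (ahead): {04d2a92, 0e54b70, 430f1d5, 4d005c3, 51f3d55, 75442a7, 8d9778d, 8e138e3, 9f1e6fa, ac0c872, bc55cc0, db4f90a, e55367c} — 13.
Only in 122d384's history (behind): {122d384, 98af787} — 2.

13 ahead, 2 behind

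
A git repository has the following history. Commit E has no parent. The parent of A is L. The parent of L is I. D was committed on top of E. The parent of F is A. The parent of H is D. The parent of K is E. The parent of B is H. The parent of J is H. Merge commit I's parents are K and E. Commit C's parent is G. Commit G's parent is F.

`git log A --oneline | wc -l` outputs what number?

Walking parent pointers from A: reachable set = {A, E, I, K, L}.
That is 5 commits.

5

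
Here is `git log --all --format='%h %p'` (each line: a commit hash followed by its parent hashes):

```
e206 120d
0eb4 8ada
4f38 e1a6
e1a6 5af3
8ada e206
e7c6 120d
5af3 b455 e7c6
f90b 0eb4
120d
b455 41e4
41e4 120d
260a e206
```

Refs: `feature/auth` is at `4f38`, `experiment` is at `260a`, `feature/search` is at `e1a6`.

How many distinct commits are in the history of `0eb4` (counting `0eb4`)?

Walking parent pointers from 0eb4: reachable set = {0eb4, 120d, 8ada, e206}.
That is 4 commits.

4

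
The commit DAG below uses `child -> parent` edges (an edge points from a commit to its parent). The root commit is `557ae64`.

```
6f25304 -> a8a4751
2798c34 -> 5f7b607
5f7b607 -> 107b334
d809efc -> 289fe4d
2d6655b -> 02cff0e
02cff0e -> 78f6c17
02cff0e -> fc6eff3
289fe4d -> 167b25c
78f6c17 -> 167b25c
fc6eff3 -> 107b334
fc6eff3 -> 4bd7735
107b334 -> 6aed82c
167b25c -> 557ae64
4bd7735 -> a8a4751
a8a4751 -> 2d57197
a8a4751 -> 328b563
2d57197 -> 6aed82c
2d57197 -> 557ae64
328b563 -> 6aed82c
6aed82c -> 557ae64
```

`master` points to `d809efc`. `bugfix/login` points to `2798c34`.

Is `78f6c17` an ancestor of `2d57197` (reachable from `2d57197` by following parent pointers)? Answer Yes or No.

No

Ancestors of 2d57197: {2d57197, 557ae64, 6aed82c}.
78f6c17 is not in that set, so it is not an ancestor of 2d57197.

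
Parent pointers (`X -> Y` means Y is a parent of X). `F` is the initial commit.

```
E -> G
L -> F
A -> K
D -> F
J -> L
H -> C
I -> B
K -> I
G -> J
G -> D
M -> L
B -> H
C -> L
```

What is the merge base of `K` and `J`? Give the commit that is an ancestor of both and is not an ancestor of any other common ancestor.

L

Ancestors of K: {B, C, F, H, I, K, L}.
Ancestors of J: {F, J, L}.
Common ancestors: {F, L}.
Among these, L is not an ancestor of any other common ancestor — it is the merge base.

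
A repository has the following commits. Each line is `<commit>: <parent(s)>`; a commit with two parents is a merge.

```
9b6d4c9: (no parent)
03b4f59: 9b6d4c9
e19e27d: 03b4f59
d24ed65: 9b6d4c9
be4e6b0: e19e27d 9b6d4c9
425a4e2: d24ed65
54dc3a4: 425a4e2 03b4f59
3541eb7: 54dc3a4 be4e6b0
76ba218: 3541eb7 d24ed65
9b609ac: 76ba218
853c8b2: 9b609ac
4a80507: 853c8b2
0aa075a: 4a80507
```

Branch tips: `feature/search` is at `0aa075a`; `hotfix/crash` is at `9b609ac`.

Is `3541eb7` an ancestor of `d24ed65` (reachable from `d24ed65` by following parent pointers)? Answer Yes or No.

Ancestors of d24ed65: {9b6d4c9, d24ed65}.
3541eb7 is not in that set, so it is not an ancestor of d24ed65.

No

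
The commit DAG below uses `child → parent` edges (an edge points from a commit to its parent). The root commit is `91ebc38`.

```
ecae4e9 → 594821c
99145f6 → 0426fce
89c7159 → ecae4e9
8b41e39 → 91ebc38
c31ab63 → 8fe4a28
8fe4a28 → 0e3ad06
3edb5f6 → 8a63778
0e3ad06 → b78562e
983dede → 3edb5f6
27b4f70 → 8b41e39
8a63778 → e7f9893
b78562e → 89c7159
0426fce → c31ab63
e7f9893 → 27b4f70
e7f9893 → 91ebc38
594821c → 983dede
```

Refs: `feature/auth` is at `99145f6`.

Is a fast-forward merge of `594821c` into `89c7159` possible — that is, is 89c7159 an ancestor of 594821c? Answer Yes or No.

A fast-forward from 89c7159 to 594821c is possible iff 89c7159 is an ancestor of 594821c.
Ancestors of 594821c: {27b4f70, 3edb5f6, 594821c, 8a63778, 8b41e39, 91ebc38, 983dede, e7f9893}.
89c7159 is not among them, so fast-forward is not possible.

No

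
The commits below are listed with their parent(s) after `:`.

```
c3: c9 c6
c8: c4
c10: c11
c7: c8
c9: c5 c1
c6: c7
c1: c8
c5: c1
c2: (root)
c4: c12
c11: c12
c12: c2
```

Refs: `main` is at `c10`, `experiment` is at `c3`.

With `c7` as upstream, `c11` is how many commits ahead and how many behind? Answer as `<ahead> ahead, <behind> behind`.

Reachable from c11: {c11, c12, c2}.
Reachable from c7: {c12, c2, c4, c7, c8}.
Only in c11's history (ahead): {c11} — 1.
Only in c7's history (behind): {c4, c7, c8} — 3.

1 ahead, 3 behind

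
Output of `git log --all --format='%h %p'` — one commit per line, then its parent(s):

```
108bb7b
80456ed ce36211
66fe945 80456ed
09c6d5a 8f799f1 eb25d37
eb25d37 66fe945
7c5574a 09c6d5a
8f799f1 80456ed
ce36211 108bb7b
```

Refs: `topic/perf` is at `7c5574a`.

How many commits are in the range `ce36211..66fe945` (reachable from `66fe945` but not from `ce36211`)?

2

Reachable from 66fe945: {108bb7b, 66fe945, 80456ed, ce36211}.
Reachable from ce36211: {108bb7b, ce36211}.
In 66fe945's history but not ce36211's: {66fe945, 80456ed} — 2 commits.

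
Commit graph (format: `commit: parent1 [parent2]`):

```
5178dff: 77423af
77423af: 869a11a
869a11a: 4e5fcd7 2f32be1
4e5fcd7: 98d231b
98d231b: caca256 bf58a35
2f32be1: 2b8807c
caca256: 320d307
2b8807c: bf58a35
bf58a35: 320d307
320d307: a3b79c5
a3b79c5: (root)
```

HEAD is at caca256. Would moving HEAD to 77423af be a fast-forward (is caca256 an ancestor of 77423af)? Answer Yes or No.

A fast-forward from caca256 to 77423af is possible iff caca256 is an ancestor of 77423af.
Ancestors of 77423af: {2b8807c, 2f32be1, 320d307, 4e5fcd7, 77423af, 869a11a, 98d231b, a3b79c5, bf58a35, caca256}.
caca256 is among them, so fast-forward is possible.

Yes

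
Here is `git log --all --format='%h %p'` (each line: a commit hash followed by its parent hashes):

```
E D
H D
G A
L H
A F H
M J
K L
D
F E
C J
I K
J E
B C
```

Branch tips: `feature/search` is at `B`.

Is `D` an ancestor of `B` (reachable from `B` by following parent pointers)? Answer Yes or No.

Ancestors of B (commits reachable by following parents): {B, C, D, E, J}.
D is in that set, so it is an ancestor of B.

Yes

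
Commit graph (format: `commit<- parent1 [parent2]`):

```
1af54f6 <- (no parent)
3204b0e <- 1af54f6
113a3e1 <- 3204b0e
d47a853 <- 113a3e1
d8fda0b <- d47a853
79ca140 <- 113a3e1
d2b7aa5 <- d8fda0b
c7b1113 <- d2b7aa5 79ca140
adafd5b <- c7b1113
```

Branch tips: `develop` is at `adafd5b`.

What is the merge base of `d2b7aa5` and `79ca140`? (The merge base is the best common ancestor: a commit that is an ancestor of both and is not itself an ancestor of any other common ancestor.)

113a3e1

Ancestors of d2b7aa5: {113a3e1, 1af54f6, 3204b0e, d2b7aa5, d47a853, d8fda0b}.
Ancestors of 79ca140: {113a3e1, 1af54f6, 3204b0e, 79ca140}.
Common ancestors: {113a3e1, 1af54f6, 3204b0e}.
Among these, 113a3e1 is not an ancestor of any other common ancestor — it is the merge base.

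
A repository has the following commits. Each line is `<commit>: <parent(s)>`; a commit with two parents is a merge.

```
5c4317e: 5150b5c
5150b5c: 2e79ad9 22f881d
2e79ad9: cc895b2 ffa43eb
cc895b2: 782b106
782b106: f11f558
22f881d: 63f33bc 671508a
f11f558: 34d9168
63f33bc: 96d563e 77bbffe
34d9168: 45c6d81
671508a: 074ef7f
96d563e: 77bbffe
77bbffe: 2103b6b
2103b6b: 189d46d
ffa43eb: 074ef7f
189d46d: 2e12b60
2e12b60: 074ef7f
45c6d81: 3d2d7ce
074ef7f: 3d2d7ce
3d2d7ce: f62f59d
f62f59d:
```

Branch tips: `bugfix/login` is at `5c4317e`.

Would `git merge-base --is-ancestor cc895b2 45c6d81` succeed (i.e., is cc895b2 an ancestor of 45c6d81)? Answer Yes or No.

No

Ancestors of 45c6d81: {3d2d7ce, 45c6d81, f62f59d}.
cc895b2 is not in that set, so it is not an ancestor of 45c6d81.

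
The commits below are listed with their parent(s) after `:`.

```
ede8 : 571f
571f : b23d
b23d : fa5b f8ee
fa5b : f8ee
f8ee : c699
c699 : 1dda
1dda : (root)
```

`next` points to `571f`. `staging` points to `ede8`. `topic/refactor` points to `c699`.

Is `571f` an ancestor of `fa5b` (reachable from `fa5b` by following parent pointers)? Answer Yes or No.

Ancestors of fa5b: {1dda, c699, f8ee, fa5b}.
571f is not in that set, so it is not an ancestor of fa5b.

No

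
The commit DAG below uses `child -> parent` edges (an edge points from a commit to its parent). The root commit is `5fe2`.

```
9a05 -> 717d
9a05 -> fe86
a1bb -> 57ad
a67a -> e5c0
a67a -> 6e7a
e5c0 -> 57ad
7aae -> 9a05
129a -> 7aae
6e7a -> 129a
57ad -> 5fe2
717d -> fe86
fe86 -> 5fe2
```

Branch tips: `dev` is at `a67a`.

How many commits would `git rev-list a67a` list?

Walking parent pointers from a67a: reachable set = {129a, 57ad, 5fe2, 6e7a, 717d, 7aae, 9a05, a67a, e5c0, fe86}.
That is 10 commits.

10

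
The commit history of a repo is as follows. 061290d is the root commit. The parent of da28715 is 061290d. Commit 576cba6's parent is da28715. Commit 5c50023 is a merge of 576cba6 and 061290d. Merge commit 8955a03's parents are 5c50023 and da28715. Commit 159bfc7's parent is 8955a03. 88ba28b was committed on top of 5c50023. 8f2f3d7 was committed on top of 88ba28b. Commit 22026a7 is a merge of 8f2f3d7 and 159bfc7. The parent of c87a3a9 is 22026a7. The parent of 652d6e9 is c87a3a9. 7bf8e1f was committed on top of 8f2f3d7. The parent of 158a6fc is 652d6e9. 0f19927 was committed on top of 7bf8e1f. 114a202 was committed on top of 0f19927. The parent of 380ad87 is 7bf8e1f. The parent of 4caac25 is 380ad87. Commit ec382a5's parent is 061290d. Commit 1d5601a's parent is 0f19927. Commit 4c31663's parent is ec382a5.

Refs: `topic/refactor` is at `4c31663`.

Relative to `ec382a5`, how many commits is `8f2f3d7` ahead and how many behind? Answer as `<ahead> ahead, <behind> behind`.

Reachable from 8f2f3d7: {061290d, 576cba6, 5c50023, 88ba28b, 8f2f3d7, da28715}.
Reachable from ec382a5: {061290d, ec382a5}.
Only in 8f2f3d7's history (ahead): {576cba6, 5c50023, 88ba28b, 8f2f3d7, da28715} — 5.
Only in ec382a5's history (behind): {ec382a5} — 1.

5 ahead, 1 behind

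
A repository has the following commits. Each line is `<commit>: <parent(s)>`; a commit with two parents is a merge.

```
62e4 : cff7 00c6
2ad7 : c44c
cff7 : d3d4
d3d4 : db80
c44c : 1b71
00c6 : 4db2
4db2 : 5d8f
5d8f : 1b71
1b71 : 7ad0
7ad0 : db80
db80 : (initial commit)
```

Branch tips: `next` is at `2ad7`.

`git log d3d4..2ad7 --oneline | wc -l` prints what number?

4

Reachable from 2ad7: {1b71, 2ad7, 7ad0, c44c, db80}.
Reachable from d3d4: {d3d4, db80}.
In 2ad7's history but not d3d4's: {1b71, 2ad7, 7ad0, c44c} — 4 commits.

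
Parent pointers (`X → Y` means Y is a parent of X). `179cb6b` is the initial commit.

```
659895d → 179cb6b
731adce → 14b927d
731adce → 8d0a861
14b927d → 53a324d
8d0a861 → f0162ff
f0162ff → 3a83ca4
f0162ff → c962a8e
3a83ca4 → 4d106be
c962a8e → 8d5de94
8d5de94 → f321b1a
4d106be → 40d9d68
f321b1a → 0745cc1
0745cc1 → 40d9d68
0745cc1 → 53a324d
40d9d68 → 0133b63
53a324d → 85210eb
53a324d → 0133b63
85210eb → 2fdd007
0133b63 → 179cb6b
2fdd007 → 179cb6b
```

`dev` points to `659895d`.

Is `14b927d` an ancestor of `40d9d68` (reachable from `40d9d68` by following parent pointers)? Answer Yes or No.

No

Ancestors of 40d9d68: {0133b63, 179cb6b, 40d9d68}.
14b927d is not in that set, so it is not an ancestor of 40d9d68.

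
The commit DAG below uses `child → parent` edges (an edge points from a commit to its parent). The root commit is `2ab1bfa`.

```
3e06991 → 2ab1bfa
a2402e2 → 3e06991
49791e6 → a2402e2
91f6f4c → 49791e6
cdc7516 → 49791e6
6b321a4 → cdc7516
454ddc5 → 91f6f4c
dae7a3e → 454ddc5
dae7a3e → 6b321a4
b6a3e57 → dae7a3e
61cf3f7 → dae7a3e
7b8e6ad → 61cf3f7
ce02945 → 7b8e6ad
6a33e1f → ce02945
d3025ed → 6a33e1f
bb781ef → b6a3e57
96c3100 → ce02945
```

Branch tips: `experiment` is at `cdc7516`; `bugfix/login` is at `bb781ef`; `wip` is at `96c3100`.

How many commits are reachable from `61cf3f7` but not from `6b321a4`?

Reachable from 61cf3f7: {2ab1bfa, 3e06991, 454ddc5, 49791e6, 61cf3f7, 6b321a4, 91f6f4c, a2402e2, cdc7516, dae7a3e}.
Reachable from 6b321a4: {2ab1bfa, 3e06991, 49791e6, 6b321a4, a2402e2, cdc7516}.
In 61cf3f7's history but not 6b321a4's: {454ddc5, 61cf3f7, 91f6f4c, dae7a3e} — 4 commits.

4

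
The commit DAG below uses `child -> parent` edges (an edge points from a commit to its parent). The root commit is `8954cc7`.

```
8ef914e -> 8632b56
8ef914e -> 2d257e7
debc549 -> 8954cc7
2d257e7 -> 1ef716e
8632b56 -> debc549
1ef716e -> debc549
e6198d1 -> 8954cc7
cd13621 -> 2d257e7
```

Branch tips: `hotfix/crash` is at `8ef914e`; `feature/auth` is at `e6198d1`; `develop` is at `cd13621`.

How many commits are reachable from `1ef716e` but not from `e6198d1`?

Reachable from 1ef716e: {1ef716e, 8954cc7, debc549}.
Reachable from e6198d1: {8954cc7, e6198d1}.
In 1ef716e's history but not e6198d1's: {1ef716e, debc549} — 2 commits.

2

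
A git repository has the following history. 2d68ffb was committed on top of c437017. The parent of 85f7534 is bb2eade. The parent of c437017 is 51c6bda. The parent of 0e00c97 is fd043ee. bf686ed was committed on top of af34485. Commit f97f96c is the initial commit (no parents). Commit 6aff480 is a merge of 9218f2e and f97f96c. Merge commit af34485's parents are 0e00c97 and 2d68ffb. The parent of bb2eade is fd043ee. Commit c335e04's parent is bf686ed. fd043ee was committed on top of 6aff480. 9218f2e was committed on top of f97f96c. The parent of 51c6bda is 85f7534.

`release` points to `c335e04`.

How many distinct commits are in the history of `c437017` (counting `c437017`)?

8

Walking parent pointers from c437017: reachable set = {51c6bda, 6aff480, 85f7534, 9218f2e, bb2eade, c437017, f97f96c, fd043ee}.
That is 8 commits.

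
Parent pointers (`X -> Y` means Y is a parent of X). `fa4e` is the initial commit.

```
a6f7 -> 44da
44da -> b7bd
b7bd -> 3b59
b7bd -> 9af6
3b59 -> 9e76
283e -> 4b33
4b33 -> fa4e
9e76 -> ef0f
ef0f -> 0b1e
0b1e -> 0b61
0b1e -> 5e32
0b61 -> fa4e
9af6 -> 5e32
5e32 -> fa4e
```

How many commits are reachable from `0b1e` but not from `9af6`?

2

Reachable from 0b1e: {0b1e, 0b61, 5e32, fa4e}.
Reachable from 9af6: {5e32, 9af6, fa4e}.
In 0b1e's history but not 9af6's: {0b1e, 0b61} — 2 commits.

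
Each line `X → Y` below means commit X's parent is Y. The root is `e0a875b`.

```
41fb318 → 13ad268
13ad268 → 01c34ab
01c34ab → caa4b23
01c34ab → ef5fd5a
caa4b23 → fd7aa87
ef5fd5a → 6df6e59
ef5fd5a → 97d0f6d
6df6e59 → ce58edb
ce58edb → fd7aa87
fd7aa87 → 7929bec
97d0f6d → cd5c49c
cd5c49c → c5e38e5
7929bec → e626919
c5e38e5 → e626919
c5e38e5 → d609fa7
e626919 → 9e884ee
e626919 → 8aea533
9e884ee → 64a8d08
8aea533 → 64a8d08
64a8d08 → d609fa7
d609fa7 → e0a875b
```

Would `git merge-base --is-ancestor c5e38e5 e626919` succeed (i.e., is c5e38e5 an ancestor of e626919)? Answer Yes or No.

Ancestors of e626919: {64a8d08, 8aea533, 9e884ee, d609fa7, e0a875b, e626919}.
c5e38e5 is not in that set, so it is not an ancestor of e626919.

No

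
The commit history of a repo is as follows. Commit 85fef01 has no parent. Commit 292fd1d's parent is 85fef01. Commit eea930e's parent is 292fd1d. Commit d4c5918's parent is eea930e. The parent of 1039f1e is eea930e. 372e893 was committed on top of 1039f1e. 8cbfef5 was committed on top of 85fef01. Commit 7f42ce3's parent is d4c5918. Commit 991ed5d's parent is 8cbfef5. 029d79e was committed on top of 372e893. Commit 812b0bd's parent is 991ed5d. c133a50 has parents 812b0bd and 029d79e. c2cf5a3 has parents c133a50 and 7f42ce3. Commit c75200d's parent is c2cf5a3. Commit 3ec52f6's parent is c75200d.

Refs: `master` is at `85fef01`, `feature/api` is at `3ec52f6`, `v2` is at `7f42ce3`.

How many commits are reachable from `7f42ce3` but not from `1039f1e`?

2

Reachable from 7f42ce3: {292fd1d, 7f42ce3, 85fef01, d4c5918, eea930e}.
Reachable from 1039f1e: {1039f1e, 292fd1d, 85fef01, eea930e}.
In 7f42ce3's history but not 1039f1e's: {7f42ce3, d4c5918} — 2 commits.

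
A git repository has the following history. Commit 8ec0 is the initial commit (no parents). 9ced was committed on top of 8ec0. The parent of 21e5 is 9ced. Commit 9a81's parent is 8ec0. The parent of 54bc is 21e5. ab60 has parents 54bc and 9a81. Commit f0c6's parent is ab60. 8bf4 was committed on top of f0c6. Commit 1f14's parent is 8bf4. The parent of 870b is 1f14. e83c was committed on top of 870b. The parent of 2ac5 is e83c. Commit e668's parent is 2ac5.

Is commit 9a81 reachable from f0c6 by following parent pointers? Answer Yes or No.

Ancestors of f0c6 (commits reachable by following parents): {21e5, 54bc, 8ec0, 9a81, 9ced, ab60, f0c6}.
9a81 is in that set, so it is an ancestor of f0c6.

Yes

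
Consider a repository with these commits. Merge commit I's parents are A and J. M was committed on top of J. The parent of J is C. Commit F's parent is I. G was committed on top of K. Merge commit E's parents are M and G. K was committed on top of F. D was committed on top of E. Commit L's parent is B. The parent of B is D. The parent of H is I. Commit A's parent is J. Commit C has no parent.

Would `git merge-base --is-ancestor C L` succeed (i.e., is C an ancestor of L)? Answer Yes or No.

Ancestors of L (commits reachable by following parents): {A, B, C, D, E, F, G, I, J, K, L, M}.
C is in that set, so it is an ancestor of L.

Yes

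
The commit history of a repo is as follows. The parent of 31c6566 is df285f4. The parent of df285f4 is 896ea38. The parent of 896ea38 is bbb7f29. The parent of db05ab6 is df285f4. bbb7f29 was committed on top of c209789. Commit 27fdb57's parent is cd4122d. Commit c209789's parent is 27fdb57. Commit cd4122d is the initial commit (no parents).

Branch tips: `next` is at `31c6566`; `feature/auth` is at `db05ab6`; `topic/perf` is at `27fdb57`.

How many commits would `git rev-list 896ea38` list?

Walking parent pointers from 896ea38: reachable set = {27fdb57, 896ea38, bbb7f29, c209789, cd4122d}.
That is 5 commits.

5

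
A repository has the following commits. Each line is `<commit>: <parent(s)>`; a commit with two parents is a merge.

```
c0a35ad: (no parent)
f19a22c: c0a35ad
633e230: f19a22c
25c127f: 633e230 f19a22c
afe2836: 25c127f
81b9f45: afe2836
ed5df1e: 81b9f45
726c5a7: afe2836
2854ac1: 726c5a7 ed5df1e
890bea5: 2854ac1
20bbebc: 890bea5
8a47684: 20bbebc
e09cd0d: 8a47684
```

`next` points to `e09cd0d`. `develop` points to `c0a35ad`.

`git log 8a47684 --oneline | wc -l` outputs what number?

Walking parent pointers from 8a47684: reachable set = {20bbebc, 25c127f, 2854ac1, 633e230, 726c5a7, 81b9f45, 890bea5, 8a47684, afe2836, c0a35ad, ed5df1e, f19a22c}.
That is 12 commits.

12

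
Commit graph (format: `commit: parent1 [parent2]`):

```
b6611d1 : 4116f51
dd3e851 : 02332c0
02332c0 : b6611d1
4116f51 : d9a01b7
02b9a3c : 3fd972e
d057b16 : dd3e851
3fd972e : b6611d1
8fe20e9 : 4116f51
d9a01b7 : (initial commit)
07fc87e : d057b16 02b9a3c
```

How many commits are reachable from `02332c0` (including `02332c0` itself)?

4

Walking parent pointers from 02332c0: reachable set = {02332c0, 4116f51, b6611d1, d9a01b7}.
That is 4 commits.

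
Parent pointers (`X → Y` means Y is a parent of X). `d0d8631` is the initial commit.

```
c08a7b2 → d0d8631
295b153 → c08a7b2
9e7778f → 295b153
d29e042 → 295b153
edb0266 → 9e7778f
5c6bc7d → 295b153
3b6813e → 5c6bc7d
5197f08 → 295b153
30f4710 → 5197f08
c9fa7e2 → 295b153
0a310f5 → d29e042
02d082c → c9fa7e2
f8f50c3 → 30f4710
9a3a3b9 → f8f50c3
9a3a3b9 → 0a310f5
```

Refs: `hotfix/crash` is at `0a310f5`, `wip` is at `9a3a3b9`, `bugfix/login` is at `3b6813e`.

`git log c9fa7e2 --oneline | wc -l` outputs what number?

4

Walking parent pointers from c9fa7e2: reachable set = {295b153, c08a7b2, c9fa7e2, d0d8631}.
That is 4 commits.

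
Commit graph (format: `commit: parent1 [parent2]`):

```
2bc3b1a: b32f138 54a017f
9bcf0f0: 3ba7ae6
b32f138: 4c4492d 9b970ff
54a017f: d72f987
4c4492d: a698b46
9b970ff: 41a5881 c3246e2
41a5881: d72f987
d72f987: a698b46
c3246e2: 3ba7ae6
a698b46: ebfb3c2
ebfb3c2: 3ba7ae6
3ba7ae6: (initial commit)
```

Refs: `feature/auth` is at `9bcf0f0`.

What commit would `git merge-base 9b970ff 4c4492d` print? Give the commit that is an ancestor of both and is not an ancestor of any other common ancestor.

a698b46

Ancestors of 9b970ff: {3ba7ae6, 41a5881, 9b970ff, a698b46, c3246e2, d72f987, ebfb3c2}.
Ancestors of 4c4492d: {3ba7ae6, 4c4492d, a698b46, ebfb3c2}.
Common ancestors: {3ba7ae6, a698b46, ebfb3c2}.
Among these, a698b46 is not an ancestor of any other common ancestor — it is the merge base.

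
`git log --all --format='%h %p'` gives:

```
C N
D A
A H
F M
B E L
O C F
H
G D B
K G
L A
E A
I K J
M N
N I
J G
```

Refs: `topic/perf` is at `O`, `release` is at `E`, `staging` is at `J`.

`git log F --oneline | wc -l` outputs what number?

Walking parent pointers from F: reachable set = {A, B, D, E, F, G, H, I, J, K, L, M, N}.
That is 13 commits.

13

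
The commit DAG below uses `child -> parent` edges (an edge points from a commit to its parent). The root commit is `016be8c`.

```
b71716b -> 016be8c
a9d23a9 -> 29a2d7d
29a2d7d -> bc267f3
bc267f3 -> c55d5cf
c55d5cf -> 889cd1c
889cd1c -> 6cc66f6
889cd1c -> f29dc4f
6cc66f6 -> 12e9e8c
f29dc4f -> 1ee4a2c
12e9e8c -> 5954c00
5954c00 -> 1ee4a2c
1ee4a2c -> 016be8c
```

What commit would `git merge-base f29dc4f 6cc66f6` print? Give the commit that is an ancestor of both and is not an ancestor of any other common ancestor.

1ee4a2c

Ancestors of f29dc4f: {016be8c, 1ee4a2c, f29dc4f}.
Ancestors of 6cc66f6: {016be8c, 12e9e8c, 1ee4a2c, 5954c00, 6cc66f6}.
Common ancestors: {016be8c, 1ee4a2c}.
Among these, 1ee4a2c is not an ancestor of any other common ancestor — it is the merge base.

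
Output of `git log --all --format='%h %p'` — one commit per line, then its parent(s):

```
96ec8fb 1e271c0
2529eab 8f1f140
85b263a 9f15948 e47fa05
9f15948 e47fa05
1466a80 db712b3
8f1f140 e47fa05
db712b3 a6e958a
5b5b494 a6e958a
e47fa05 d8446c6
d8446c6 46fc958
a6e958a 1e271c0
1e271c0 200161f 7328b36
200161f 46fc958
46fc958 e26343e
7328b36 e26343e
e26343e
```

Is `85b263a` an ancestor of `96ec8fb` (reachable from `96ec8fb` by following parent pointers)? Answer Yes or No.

No

Ancestors of 96ec8fb: {1e271c0, 200161f, 46fc958, 7328b36, 96ec8fb, e26343e}.
85b263a is not in that set, so it is not an ancestor of 96ec8fb.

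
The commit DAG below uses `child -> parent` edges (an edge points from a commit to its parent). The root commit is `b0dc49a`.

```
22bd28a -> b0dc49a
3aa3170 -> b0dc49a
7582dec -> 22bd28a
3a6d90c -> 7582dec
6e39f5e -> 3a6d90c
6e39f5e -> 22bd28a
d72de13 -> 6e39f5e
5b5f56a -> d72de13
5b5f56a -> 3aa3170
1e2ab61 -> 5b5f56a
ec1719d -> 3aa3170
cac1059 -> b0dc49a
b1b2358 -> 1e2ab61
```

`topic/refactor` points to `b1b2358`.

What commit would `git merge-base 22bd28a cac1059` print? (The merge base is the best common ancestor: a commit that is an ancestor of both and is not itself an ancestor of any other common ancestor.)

Ancestors of 22bd28a: {22bd28a, b0dc49a}.
Ancestors of cac1059: {b0dc49a, cac1059}.
Common ancestors: {b0dc49a}.
The only common ancestor is b0dc49a, so it is the merge base.

b0dc49a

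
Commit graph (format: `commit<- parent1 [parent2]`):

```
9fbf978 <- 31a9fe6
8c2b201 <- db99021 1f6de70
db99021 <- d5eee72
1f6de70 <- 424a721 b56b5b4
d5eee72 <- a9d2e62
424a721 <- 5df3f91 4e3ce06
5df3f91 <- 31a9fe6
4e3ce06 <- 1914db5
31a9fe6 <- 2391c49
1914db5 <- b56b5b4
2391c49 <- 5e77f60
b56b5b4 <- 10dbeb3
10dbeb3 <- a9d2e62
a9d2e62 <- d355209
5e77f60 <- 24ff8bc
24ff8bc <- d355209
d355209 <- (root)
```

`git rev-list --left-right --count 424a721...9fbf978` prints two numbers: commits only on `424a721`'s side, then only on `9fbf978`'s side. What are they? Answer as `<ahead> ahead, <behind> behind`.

Reachable from 424a721: {10dbeb3, 1914db5, 2391c49, 24ff8bc, 31a9fe6, 424a721, 4e3ce06, 5df3f91, 5e77f60, a9d2e62, b56b5b4, d355209}.
Reachable from 9fbf978: {2391c49, 24ff8bc, 31a9fe6, 5e77f60, 9fbf978, d355209}.
Only in 424a721's history (ahead): {10dbeb3, 1914db5, 424a721, 4e3ce06, 5df3f91, a9d2e62, b56b5b4} — 7.
Only in 9fbf978's history (behind): {9fbf978} — 1.

7 ahead, 1 behind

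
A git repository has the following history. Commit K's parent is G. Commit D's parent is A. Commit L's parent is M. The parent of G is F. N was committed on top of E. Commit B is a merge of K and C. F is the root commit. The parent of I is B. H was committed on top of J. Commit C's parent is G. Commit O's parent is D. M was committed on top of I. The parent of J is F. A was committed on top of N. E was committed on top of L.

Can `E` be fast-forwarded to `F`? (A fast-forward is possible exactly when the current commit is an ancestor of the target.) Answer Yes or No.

A fast-forward from E to F is possible iff E is an ancestor of F.
Ancestors of F: {F}.
E is not among them, so fast-forward is not possible.

No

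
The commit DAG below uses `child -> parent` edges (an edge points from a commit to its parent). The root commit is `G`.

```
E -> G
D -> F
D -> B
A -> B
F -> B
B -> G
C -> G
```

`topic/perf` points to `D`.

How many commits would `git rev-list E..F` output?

Reachable from F: {B, F, G}.
Reachable from E: {E, G}.
In F's history but not E's: {B, F} — 2 commits.

2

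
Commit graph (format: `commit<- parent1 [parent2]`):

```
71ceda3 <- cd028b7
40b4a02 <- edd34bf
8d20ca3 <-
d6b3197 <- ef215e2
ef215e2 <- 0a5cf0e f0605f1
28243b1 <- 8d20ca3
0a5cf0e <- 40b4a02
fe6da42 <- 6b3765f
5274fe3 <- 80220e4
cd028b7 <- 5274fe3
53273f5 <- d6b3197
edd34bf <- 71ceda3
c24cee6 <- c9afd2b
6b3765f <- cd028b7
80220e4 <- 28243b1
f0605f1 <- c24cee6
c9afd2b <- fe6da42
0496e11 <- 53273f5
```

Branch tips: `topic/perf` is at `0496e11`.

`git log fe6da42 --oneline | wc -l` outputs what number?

7

Walking parent pointers from fe6da42: reachable set = {28243b1, 5274fe3, 6b3765f, 80220e4, 8d20ca3, cd028b7, fe6da42}.
That is 7 commits.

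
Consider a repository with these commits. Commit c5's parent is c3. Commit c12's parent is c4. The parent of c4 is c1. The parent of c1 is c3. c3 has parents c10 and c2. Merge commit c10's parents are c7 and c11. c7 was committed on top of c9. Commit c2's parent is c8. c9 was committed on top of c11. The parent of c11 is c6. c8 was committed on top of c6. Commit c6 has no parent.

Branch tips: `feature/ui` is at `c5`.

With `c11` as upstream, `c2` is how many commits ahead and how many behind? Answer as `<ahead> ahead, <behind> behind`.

Reachable from c2: {c2, c6, c8}.
Reachable from c11: {c11, c6}.
Only in c2's history (ahead): {c2, c8} — 2.
Only in c11's history (behind): {c11} — 1.

2 ahead, 1 behind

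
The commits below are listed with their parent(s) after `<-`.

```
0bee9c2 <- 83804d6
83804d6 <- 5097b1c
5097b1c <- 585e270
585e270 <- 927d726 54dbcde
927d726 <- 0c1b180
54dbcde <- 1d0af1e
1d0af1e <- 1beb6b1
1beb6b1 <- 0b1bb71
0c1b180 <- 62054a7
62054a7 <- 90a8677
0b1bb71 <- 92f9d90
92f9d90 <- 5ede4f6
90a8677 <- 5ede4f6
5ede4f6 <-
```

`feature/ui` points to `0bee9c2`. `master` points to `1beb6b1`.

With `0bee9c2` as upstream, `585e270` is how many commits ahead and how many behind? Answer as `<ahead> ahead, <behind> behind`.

Reachable from 585e270: {0b1bb71, 0c1b180, 1beb6b1, 1d0af1e, 54dbcde, 585e270, 5ede4f6, 62054a7, 90a8677, 927d726, 92f9d90}.
Reachable from 0bee9c2: {0b1bb71, 0bee9c2, 0c1b180, 1beb6b1, 1d0af1e, 5097b1c, 54dbcde, 585e270, 5ede4f6, 62054a7, 83804d6, 90a8677, 927d726, 92f9d90}.
Only in 585e270's history (ahead): {} — 0.
Only in 0bee9c2's history (behind): {0bee9c2, 5097b1c, 83804d6} — 3.

0 ahead, 3 behind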